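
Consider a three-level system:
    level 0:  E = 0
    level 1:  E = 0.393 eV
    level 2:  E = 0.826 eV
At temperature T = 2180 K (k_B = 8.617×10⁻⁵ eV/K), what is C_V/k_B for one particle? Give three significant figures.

k_BT = 8.617×10⁻⁵ × 2180 K = 0.18785 eV.
Eᵢ/kT = 0, 2.0921, 4.3971.
Z = Σ e^(−Eᵢ/kT) = e^(−0) + e^(−2.0921) + e^(−4.3971) = 1.0000 + 0.12343 + 0.012313 = 1.1357.
⟨E⟩ = 0.051667 eV, ⟨E²⟩ = 0.024183 eV².
C_V/k_B = (⟨E²⟩ − ⟨E⟩²)/(kT)² = (0.024183 − 0.0026695)/0.035288 = 0.610.

0.610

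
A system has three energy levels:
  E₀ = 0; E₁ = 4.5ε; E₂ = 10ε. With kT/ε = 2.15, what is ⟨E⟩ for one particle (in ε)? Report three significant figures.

0.574 ε

Eᵢ/kT = 0, 2.0930, 4.6512.
Z = Σ e^(−Eᵢ/kT) = e^(−0) + e^(−2.0930) + e^(−4.6512) = 1.0000 + 0.12332 + 0.0095501 = 1.1329.
⟨E⟩ = Σ Eᵢ e^(−Eᵢ/kT) / Z = (0·1.0000 + 4.5·0.12332 + 10·0.0095501) / 1.1329 = 0.574 ε.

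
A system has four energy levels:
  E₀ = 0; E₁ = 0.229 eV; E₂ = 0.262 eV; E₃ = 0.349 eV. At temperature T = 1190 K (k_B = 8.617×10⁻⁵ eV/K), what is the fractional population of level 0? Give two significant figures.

k_BT = 8.617×10⁻⁵ × 1190 K = 0.1025 eV.
Eᵢ/kT = 0, 2.234, 2.556, 3.405.
Z = Σ e^(−Eᵢ/kT) = e^(−0) + e^(−2.234) + e^(−2.556) + e^(−3.405) = 1.000 + 0.1071 + 0.07761 + 0.03321 = 1.218.
P₀ = e^(−E₀/kT) / Z = 1.000/1.218 = 0.82.

0.82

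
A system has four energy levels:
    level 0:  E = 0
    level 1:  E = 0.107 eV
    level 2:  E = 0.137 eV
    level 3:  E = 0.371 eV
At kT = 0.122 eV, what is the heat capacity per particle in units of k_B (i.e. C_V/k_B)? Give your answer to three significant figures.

Eᵢ/kT = 0, 0.87705, 1.1230, 3.0410.
Z = Σ e^(−Eᵢ/kT) = e^(−0) + e^(−0.87705) + e^(−1.1230) + e^(−3.0410) = 1.0000 + 0.41601 + 0.32530 + 0.047787 = 1.7891.
⟨E⟩ = 0.059699 eV, ⟨E²⟩ = 0.0097512 eV².
C_V/k_B = (⟨E²⟩ − ⟨E⟩²)/(kT)² = (0.0097512 − 0.0035640)/0.014884 = 0.416.

0.416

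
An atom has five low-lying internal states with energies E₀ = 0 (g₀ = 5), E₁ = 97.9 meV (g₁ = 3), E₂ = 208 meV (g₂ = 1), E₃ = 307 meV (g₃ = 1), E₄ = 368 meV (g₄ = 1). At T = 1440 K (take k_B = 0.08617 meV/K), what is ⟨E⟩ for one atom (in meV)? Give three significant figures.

k_BT = 0.08617 × 1440 K = 124.08 meV.
Eᵢ/kT = 0, 0.78901, 1.6763, 2.4742, 2.9658.
Z = Σ gᵢe^(−Eᵢ/kT) = 5·e^(−0) + 3·e^(−0.78901) + 1·e^(−1.6763) + 1·e^(−2.4742) + 1·e^(−2.9658) = 5.0000 + 1.3629 + 0.18706 + 0.084230 + 0.051519 = 6.6857.
⟨E⟩ = Σ Eᵢ gᵢe^(−Eᵢ/kT) / Z = (0·5.0000 + 97.9·1.3629 + 208·0.18706 + 307·0.084230 + 368·0.051519) / 6.6857 = 32.5 meV.

32.5 meV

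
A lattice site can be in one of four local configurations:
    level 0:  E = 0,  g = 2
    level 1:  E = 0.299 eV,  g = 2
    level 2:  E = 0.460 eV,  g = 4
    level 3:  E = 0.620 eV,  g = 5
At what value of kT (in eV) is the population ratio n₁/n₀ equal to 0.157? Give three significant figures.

0.161 eV

n₁/n₀ = (g₁/g₀) exp[−(E₁−E₀)/kT] = 0.157.
⇒ (E₁−E₀)/kT = ln((2/2)/0.157) = ln(6.3694) = 1.8515.
kT = 0.299 eV / 1.8515 = 0.161 eV.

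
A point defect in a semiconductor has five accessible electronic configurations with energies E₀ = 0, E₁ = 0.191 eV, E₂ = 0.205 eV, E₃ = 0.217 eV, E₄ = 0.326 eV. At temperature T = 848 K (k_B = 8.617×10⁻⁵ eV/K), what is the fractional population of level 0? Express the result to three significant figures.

0.836

k_BT = 8.617×10⁻⁵ × 848 K = 0.073072 eV.
Eᵢ/kT = 0, 2.6139, 2.8055, 2.9697, 4.4614.
Z = Σ e^(−Eᵢ/kT) = e^(−0) + e^(−2.6139) + e^(−2.8055) + e^(−2.9697) + e^(−4.4614) = 1.0000 + 0.073248 + 0.060477 + 0.051319 + 0.011546 = 1.1966.
P₀ = e^(−E₀/kT) / Z = 1.0000/1.1966 = 0.836.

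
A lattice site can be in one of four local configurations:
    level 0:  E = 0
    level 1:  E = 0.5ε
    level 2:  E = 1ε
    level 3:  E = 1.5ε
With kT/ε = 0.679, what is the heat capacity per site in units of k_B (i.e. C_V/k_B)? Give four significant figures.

Eᵢ/kT = 0, 0.736377, 1.47275, 2.20913.
Z = Σ e^(−Eᵢ/kT) = e^(−0) + e^(−0.736377) + e^(−1.47275) + e^(−2.20913) = 1.00000 + 0.478846 + 0.229294 + 0.109796 = 1.81794.
⟨E⟩ = 0.348422 ε, ⟨E²⟩ = 0.327869 ε².
C_V/k_B = (⟨E²⟩ − ⟨E⟩²)/(kT)² = (0.327869 − 0.121398)/0.461041 = 0.4478.

0.4478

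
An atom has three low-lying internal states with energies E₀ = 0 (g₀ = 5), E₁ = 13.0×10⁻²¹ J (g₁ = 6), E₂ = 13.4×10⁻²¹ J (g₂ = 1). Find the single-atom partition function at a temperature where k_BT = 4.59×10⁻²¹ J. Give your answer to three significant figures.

Z = 5.41

Eᵢ/kT = 0, 2.8322, 2.9194.
Z = Σ gᵢe^(−Eᵢ/kT) = 5·e^(−0) + 6·e^(−2.8322) + 1·e^(−2.9194) = 5.0000 + 0.35330 + 0.053966 = 5.4073.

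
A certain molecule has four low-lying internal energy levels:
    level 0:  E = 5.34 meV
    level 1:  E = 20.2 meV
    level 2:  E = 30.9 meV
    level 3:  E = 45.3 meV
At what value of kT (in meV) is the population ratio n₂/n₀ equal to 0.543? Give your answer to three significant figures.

41.9 meV

n₂/n₀ = exp[−(E₂−E₀)/kT] = 0.543.
⇒ (E₂−E₀)/kT = ln(1/0.543) = ln(1.8416) = 0.61063.
kT = 25.56 meV / 0.61063 = 41.9 meV.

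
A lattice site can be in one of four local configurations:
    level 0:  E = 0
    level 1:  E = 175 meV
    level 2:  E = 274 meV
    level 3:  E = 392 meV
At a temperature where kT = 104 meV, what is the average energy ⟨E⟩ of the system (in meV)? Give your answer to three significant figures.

Eᵢ/kT = 0, 1.6827, 2.6346, 3.7692.
Z = Σ e^(−Eᵢ/kT) = e^(−0) + e^(−1.6827) + e^(−2.6346) + e^(−3.7692) = 1.0000 + 0.18587 + 0.071748 + 0.023071 = 1.2807.
⟨E⟩ = Σ Eᵢ e^(−Eᵢ/kT) / Z = (0·1.0000 + 175·0.18587 + 274·0.071748 + 392·0.023071) / 1.2807 = 47.8 meV.

47.8 meV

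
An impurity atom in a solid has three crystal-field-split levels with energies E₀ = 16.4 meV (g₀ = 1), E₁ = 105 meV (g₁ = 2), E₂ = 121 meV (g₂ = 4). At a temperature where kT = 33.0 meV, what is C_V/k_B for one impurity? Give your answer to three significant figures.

Eᵢ/kT = 0.49697, 3.1818, 3.6667.
Z = Σ gᵢe^(−Eᵢ/kT) = 1·e^(−0.49697) + 2·e^(−3.1818) + 4·e^(−3.6667) = 0.60837 + 0.083022 + 0.10224 = 0.79363.
⟨E⟩ = 39.144 meV, ⟨E²⟩ = 3245.6 meV².
C_V/k_B = (⟨E²⟩ − ⟨E⟩²)/(kT)² = (3245.6 − 1532.3)/1089.0 = 1.57.

1.57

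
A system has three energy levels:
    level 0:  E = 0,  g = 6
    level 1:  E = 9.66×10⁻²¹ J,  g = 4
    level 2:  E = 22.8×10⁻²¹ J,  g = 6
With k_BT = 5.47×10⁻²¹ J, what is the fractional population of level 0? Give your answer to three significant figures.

0.885

Eᵢ/kT = 0, 1.7660, 4.1682.
Z = Σ gᵢe^(−Eᵢ/kT) = 6·e^(−0) + 4·e^(−1.7660) + 6·e^(−4.1682) = 6.0000 + 0.68406 + 0.092881 = 6.7769.
P₀ = g₀ e^(−E₀/kT) / Z = 6.0000/6.7769 = 0.885.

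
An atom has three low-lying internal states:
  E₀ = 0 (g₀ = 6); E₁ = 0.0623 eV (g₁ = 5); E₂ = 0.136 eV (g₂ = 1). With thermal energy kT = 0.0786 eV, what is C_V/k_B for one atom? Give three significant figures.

0.169

Eᵢ/kT = 0, 0.79262, 1.7303.
Z = Σ gᵢe^(−Eᵢ/kT) = 6·e^(−0) + 5·e^(−0.79262) + 1·e^(−1.7303) = 6.0000 + 2.2633 + 0.17723 = 8.4405.
⟨E⟩ = 0.019561 eV, ⟨E²⟩ = 0.0014291 eV².
C_V/k_B = (⟨E²⟩ − ⟨E⟩²)/(kT)² = (0.0014291 − 0.00038263)/0.0061780 = 0.169.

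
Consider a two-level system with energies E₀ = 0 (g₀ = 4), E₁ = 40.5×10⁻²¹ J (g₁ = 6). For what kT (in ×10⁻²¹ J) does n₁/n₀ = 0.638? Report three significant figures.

47.4 ×10⁻²¹ J

n₁/n₀ = (g₁/g₀) exp[−(E₁−E₀)/kT] = 0.638.
⇒ (E₁−E₀)/kT = ln((6/4)/0.638) = ln(2.3511) = 0.85488.
kT = 40.5 ×10⁻²¹ J / 0.85488 = 47.4 ×10⁻²¹ J.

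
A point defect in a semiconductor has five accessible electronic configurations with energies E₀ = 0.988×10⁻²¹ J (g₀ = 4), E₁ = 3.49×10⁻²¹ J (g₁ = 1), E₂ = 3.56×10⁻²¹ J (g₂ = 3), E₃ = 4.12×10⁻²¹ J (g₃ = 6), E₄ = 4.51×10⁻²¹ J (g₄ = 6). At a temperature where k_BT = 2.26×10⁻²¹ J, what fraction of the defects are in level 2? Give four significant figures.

Eᵢ/kT = 0.437168, 1.54425, 1.57522, 1.82301, 1.99558.
Z = Σ gᵢe^(−Eᵢ/kT) = 4·e^(−0.437168) + 1·e^(−1.54425) + 3·e^(−1.57522) + 6·e^(−1.82301) + 6·e^(−1.99558) = 2.58345 + 0.213472 + 0.620886 + 0.969233 + 0.815609 = 5.20265.
P₂ = g₂ e^(−E₂/kT) / Z = 0.620886/5.20265 = 0.1193.

0.1193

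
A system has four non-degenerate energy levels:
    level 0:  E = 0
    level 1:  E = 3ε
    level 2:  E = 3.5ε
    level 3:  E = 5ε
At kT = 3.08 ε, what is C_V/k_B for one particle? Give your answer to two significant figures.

Eᵢ/kT = 0, 0.9740, 1.136, 1.623.
Z = Σ e^(−Eᵢ/kT) = e^(−0) + e^(−0.9740) + e^(−1.136) + e^(−1.623) = 1.000 + 0.3776 + 0.3211 + 0.1973 = 1.896.
⟨E⟩ = 1.711 ε, ⟨E²⟩ = 6.469 ε².
C_V/k_B = (⟨E²⟩ − ⟨E⟩²)/(kT)² = (6.469 − 2.928)/9.486 = 0.37.

0.37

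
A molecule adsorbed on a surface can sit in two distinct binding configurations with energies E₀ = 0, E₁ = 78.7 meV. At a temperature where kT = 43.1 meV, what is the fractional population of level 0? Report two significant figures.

0.86

Eᵢ/kT = 0, 1.826.
Z = Σ e^(−Eᵢ/kT) = e^(−0) + e^(−1.826) = 1.000 + 0.1611 = 1.161.
P₀ = e^(−E₀/kT) / Z = 1.000/1.161 = 0.86.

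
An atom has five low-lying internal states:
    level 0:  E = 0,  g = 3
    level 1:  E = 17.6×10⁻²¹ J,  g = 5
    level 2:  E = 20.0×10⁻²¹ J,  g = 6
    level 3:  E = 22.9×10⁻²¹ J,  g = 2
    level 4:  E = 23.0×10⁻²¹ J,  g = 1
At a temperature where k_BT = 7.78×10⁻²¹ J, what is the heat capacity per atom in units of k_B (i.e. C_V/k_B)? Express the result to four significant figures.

1.243

Eᵢ/kT = 0, 2.26221, 2.57069, 2.94344, 2.95630.
Z = Σ gᵢe^(−Eᵢ/kT) = 3·e^(−0) + 5·e^(−2.26221) + 6·e^(−2.57069) + 2·e^(−2.94344) + 1·e^(−2.95630) = 3.00000 + 0.520601 + 0.458897 + 0.105368 + 0.0520110 = 4.13688.
⟨E⟩ = 5.30586, ⟨E²⟩ = 103.361.
C_V/k_B = (⟨E²⟩ − ⟨E⟩²)/(kT)² = (103.361 − 28.1522)/60.5284 = 1.243.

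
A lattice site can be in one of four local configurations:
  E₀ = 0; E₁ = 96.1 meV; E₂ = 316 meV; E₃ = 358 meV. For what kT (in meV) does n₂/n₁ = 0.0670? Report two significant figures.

81 meV

n₂/n₁ = exp[−(E₂−E₁)/kT] = 0.0670.
⇒ (E₂−E₁)/kT = ln(1/0.0670) = ln(14.93) = 2.703.
kT = 219.9 meV / 2.703 = 81 meV.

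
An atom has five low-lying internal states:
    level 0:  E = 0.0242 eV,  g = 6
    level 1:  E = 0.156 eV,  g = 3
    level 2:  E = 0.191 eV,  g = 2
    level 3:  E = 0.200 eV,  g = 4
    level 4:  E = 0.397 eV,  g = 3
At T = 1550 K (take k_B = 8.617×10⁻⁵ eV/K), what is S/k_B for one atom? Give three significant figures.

2.61

k_BT = 8.617×10⁻⁵ × 1550 K = 0.13356 eV.
Eᵢ/kT = 0.18119, 1.1680, 1.4301, 1.4975, 2.9724.
Z = Σ gᵢe^(−Eᵢ/kT) = 6·e^(−0.18119) + 3·e^(−1.1680) + 2·e^(−1.4301) + 4·e^(−1.4975) + 3·e^(−2.9724) = 5.0057 + 0.93296 + 0.47857 + 0.89475 + 0.15354 = 7.4655.
⟨E⟩ = Σ EᵢPᵢ = 0.080101 eV.
S/k_B = ln Z + ⟨E⟩/kT = ln(7.4655) + 0.080101/0.13356 = 2.0103 + 0.59974 = 2.61.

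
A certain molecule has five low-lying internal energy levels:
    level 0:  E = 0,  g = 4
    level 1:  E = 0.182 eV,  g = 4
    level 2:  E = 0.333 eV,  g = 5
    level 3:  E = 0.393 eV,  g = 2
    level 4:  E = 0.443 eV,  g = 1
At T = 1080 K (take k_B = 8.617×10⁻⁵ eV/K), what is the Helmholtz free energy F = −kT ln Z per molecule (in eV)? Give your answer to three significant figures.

k_BT = 8.617×10⁻⁵ × 1080 K = 0.093064 eV.
Eᵢ/kT = 0, 1.9556, 3.5782, 4.2229, 4.7602.
Z = Σ gᵢe^(−Eᵢ/kT) = 4·e^(−0) + 4·e^(−1.9556) + 5·e^(−3.5782) + 2·e^(−4.2229) + 1·e^(−4.7602) = 4.0000 + 0.56592 + 0.13963 + 0.029312 + 0.0085639 = 4.7434.
F = −kT ln Z = −0.093064 × ln(4.7434) = −0.093064 × 1.5568 = -0.145 eV.

-0.145 eV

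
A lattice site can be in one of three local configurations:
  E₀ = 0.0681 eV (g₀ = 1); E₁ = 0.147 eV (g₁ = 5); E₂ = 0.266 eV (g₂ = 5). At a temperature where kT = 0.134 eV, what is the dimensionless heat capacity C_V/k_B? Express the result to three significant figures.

Eᵢ/kT = 0.50821, 1.0970, 1.9851.
Z = Σ gᵢe^(−Eᵢ/kT) = 1·e^(−0.50821) + 5·e^(−1.0970) + 5·e^(−1.9851) = 0.60157 + 1.6694 + 0.68683 = 2.9578.
⟨E⟩ = 0.15859 eV, ⟨E²⟩ = 0.029570 eV².
C_V/k_B = (⟨E²⟩ − ⟨E⟩²)/(kT)² = (0.029570 − 0.025151)/0.017956 = 0.246.

0.246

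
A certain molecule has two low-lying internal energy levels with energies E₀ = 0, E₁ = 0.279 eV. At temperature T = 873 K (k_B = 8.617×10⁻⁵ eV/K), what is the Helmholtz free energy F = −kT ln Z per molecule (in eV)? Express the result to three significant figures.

k_BT = 8.617×10⁻⁵ × 873 K = 0.075226 eV.
Eᵢ/kT = 0, 3.7088.
Z = Σ e^(−Eᵢ/kT) = e^(−0) + e^(−3.7088) = 1.0000 + 0.024507 = 1.0245.
F = −kT ln Z = −0.075226 × ln(1.0245) = −0.075226 × 0.024205 = -0.00182 eV.

-0.00182 eV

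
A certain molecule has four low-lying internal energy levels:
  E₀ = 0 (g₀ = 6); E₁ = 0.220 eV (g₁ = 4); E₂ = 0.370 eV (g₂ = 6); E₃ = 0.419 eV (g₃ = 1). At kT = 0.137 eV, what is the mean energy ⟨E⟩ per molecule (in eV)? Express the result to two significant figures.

Eᵢ/kT = 0, 1.606, 2.701, 3.058.
Z = Σ gᵢe^(−Eᵢ/kT) = 6·e^(−0) + 4·e^(−1.606) + 6·e^(−2.701) + 1·e^(−3.058) = 6.000 + 0.8028 + 0.4028 + 0.04698 = 7.253.
⟨E⟩ = Σ Eᵢ gᵢe^(−Eᵢ/kT) / Z = (0·6.000 + 0.220·0.8028 + 0.370·0.4028 + 0.419·0.04698) / 7.253 = 0.048 eV.

0.048 eV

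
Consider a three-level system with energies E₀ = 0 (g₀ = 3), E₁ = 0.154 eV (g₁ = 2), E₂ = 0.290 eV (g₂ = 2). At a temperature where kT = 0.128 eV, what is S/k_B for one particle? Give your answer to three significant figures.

Eᵢ/kT = 0, 1.2031, 2.2656.
Z = Σ gᵢe^(−Eᵢ/kT) = 3·e^(−0) + 2·e^(−1.2031) + 2·e^(−2.2656) = 3.0000 + 0.60052 + 0.20754 = 3.8081.
⟨E⟩ = Σ EᵢPᵢ = 0.040090 eV.
S/k_B = ln Z + ⟨E⟩/kT = ln(3.8081) + 0.040090/0.128 = 1.3371 + 0.31320 = 1.65.

1.65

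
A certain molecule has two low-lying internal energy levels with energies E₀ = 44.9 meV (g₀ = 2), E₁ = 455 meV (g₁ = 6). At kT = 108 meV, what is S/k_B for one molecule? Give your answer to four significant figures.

Eᵢ/kT = 0.415741, 4.21296.
Z = Σ gᵢe^(−Eᵢ/kT) = 2·e^(−0.415741) + 6·e^(−4.21296) = 1.31970 + 0.0888149 = 1.40851.
⟨E⟩ = Σ EᵢPᵢ = 70.7594 meV.
S/k_B = ln Z + ⟨E⟩/kT = ln(1.40851) + 70.7594/108 = 0.342532 + 0.655180 = 0.9977.

0.9977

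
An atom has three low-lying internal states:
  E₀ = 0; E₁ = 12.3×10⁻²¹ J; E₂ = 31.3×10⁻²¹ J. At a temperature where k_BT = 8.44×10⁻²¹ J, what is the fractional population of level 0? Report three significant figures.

Eᵢ/kT = 0, 1.4573, 3.7085.
Z = Σ e^(−Eᵢ/kT) = e^(−0) + e^(−1.4573) + e^(−3.7085) = 1.0000 + 0.23286 + 0.024514 = 1.2574.
P₀ = e^(−E₀/kT) / Z = 1.0000/1.2574 = 0.795.

0.795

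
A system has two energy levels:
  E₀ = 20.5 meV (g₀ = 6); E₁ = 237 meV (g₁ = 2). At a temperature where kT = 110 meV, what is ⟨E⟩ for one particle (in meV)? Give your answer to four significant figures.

Eᵢ/kT = 0.186364, 2.15455.
Z = Σ gᵢe^(−Eᵢ/kT) = 6·e^(−0.186364) + 2·e^(−2.15455) = 4.97983 + 0.231911 = 5.21174.
⟨E⟩ = Σ Eᵢ gᵢe^(−Eᵢ/kT) / Z = (20.5·4.97983 + 237·0.231911) / 5.21174 = 30.13 meV.

30.13 meV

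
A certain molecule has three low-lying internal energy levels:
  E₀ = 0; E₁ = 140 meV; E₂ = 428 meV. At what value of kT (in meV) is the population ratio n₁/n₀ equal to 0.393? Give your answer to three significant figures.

n₁/n₀ = exp[−(E₁−E₀)/kT] = 0.393.
⇒ (E₁−E₀)/kT = ln(1/0.393) = ln(2.5445) = 0.93393.
kT = 140 meV / 0.93393 = 150 meV.

150 meV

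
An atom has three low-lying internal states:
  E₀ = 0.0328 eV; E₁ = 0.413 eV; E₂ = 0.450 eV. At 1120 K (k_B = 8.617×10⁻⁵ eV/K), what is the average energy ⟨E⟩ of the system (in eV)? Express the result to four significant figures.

0.04532 eV

k_BT = 8.617×10⁻⁵ × 1120 K = 0.0965104 eV.
Eᵢ/kT = 0.339860, 4.27933, 4.66271.
Z = Σ e^(−Eᵢ/kT) = e^(−0.339860) + e^(−4.27933) + e^(−4.66271) = 0.711870 + 0.0138519 + 0.00944084 = 0.735163.
⟨E⟩ = Σ Eᵢ e^(−Eᵢ/kT) / Z = (0.0328·0.711870 + 0.413·0.0138519 + 0.450·0.00944084) / 0.735163 = 0.04532 eV.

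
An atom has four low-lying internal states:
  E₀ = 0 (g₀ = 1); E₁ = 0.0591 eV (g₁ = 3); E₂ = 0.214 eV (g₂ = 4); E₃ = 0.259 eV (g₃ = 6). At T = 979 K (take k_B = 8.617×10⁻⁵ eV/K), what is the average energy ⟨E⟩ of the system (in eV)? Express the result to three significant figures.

k_BT = 8.617×10⁻⁵ × 979 K = 0.084360 eV.
Eᵢ/kT = 0, 0.70057, 2.5367, 3.0702.
Z = Σ gᵢe^(−Eᵢ/kT) = 1·e^(−0) + 3·e^(−0.70057) + 4·e^(−2.5367) + 6·e^(−3.0702) = 1.0000 + 1.4889 + 0.31651 + 0.27847 = 3.0839.
⟨E⟩ = Σ Eᵢ gᵢe^(−Eᵢ/kT) / Z = (0·1.0000 + 0.0591·1.4889 + 0.214·0.31651 + 0.259·0.27847) / 3.0839 = 0.0739 eV.

0.0739 eV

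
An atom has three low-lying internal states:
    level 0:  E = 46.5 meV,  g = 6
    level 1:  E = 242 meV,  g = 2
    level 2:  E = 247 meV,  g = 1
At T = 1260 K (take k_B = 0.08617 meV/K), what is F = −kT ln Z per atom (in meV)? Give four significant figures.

k_BT = 0.08617 × 1260 K = 108.574 meV.
Eᵢ/kT = 0.428279, 2.22889, 2.27495.
Z = Σ gᵢe^(−Eᵢ/kT) = 6·e^(−0.428279) + 2·e^(−2.22889) + 1·e^(−2.27495) = 3.90978 + 0.215296 + 0.102802 = 4.22788.
F = −kT ln Z = −108.574 × ln(4.22788) = −108.574 × 1.44170 = -156.5 meV.

-156.5 meV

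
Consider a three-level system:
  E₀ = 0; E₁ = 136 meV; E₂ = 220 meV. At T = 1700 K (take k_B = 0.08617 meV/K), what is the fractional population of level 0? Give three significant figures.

k_BT = 0.08617 × 1700 K = 146.49 meV.
Eᵢ/kT = 0, 0.92839, 1.5018.
Z = Σ e^(−Eᵢ/kT) = e^(−0) + e^(−0.92839) + e^(−1.5018) = 1.0000 + 0.39519 + 0.22273 = 1.6179.
P₀ = e^(−E₀/kT) / Z = 1.0000/1.6179 = 0.618.

0.618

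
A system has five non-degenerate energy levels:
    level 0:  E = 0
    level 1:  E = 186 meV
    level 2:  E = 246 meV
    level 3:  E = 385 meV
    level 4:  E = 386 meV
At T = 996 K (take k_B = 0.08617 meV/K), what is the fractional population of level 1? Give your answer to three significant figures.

0.0959

k_BT = 0.08617 × 996 K = 85.825 meV.
Eᵢ/kT = 0, 2.1672, 2.8663, 4.4859, 4.4975.
Z = Σ e^(−Eᵢ/kT) = e^(−0) + e^(−2.1672) + e^(−2.8663) + e^(−4.4859) + e^(−4.4975) = 1.0000 + 0.11450 + 0.056909 + 0.011267 + 0.011137 = 1.1938.
P₁ = e^(−E₁/kT) / Z = 0.11450/1.1938 = 0.0959.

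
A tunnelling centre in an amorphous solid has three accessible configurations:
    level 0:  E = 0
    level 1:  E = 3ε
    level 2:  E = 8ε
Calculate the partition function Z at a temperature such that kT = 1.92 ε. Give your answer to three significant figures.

Eᵢ/kT = 0, 1.5625, 4.1667.
Z = Σ e^(−Eᵢ/kT) = e^(−0) + e^(−1.5625) + e^(−4.1667) = 1.0000 + 0.20961 + 0.015503 = 1.2251.

Z = 1.23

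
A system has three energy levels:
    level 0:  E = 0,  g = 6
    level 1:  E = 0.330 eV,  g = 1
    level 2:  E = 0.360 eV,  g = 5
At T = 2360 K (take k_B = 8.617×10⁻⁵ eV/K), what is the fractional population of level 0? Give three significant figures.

k_BT = 8.617×10⁻⁵ × 2360 K = 0.20336 eV.
Eᵢ/kT = 0, 1.6227, 1.7703.
Z = Σ gᵢe^(−Eᵢ/kT) = 6·e^(−0) + 1·e^(−1.6227) + 5·e^(−1.7703) = 6.0000 + 0.19737 + 0.85141 = 7.0488.
P₀ = g₀ e^(−E₀/kT) / Z = 6.0000/7.0488 = 0.851.

0.851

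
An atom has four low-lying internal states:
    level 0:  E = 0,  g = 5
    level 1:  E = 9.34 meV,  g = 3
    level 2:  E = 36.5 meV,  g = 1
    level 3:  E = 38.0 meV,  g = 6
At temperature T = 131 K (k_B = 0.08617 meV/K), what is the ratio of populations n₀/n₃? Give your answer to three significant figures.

k_BT = 0.08617 × 131 K = 11.288 meV.
n₀/n₃ = (g₀/g₃) exp[−(E₀−E₃)/kT] = (5/6) × exp(−(-38.0 meV)/(11.288 meV)) = (5/6) × exp(3.3664) = 24.1.

24.1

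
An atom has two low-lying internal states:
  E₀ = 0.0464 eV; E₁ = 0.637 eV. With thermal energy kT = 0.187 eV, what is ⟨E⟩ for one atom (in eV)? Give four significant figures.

0.07048 eV

Eᵢ/kT = 0.248128, 3.40642.
Z = Σ e^(−Eᵢ/kT) = e^(−0.248128) + e^(−3.40642) = 0.780260 + 0.0331597 = 0.813420.
⟨E⟩ = Σ Eᵢ e^(−Eᵢ/kT) / Z = (0.0464·0.780260 + 0.637·0.0331597) / 0.813420 = 0.07048 eV.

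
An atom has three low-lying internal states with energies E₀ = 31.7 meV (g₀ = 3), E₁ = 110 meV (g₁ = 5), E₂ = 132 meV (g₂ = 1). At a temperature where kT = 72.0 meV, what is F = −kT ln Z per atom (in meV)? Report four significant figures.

-83.22 meV

Eᵢ/kT = 0.440278, 1.52778, 1.83333.
Z = Σ gᵢe^(−Eᵢ/kT) = 3·e^(−0.440278) + 5·e^(−1.52778) + 1·e^(−1.83333) = 1.93157 + 1.08508 + 0.159880 = 3.17653.
F = −kT ln Z = −72.0 × ln(3.17653) = −72.0 × 1.15579 = -83.22 meV.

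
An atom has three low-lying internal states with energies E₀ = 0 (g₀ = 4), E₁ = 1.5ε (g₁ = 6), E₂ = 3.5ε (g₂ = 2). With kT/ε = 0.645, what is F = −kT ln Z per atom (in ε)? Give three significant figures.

-0.984 ε

Eᵢ/kT = 0, 2.3256, 5.4264.
Z = Σ gᵢe^(−Eᵢ/kT) = 4·e^(−0) + 6·e^(−2.3256) + 2·e^(−5.4264) = 4.0000 + 0.58635 + 0.0087978 = 4.5951.
F = −kT ln Z = −0.645 × ln(4.5951) = −0.645 × 1.5250 = -0.984 ε.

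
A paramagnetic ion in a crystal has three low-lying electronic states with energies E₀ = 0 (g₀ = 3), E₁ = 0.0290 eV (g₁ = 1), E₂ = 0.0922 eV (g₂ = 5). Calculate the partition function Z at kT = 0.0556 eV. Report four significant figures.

Z = 4.546

Eᵢ/kT = 0, 0.521583, 1.65827.
Z = Σ gᵢe^(−Eᵢ/kT) = 3·e^(−0) + 1·e^(−0.521583) + 5·e^(−1.65827) = 3.00000 + 0.593580 + 0.952341 = 4.54592.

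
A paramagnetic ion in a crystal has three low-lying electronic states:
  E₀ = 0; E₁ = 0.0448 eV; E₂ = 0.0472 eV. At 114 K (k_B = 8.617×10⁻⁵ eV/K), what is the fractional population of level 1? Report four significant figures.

0.01026

k_BT = 8.617×10⁻⁵ × 114 K = 0.00982338 eV.
Eᵢ/kT = 0, 4.56055, 4.80486.
Z = Σ e^(−Eᵢ/kT) = e^(−0) + e^(−4.56055) + e^(−4.80486) = 1.00000 + 0.0104563 + 0.00818985 = 1.01865.
P₁ = e^(−E₁/kT) / Z = 0.0104563/1.01865 = 0.01026.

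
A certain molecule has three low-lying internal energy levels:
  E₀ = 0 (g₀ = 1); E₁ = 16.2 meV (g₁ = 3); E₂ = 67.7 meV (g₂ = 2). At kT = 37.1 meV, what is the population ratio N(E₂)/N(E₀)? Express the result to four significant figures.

n₂/n₀ = (g₂/g₀) exp[−(E₂−E₀)/kT] = (2/1) × exp(−(67.7 meV)/(37.1 meV)) = (2/1) × exp(-1.82480) = 0.3225.

0.3225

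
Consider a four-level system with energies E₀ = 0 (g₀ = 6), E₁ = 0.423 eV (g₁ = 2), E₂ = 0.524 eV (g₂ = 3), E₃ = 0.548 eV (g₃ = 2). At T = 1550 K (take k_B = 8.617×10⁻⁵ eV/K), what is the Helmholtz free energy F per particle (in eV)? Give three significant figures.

-0.243 eV

k_BT = 8.617×10⁻⁵ × 1550 K = 0.13356 eV.
Eᵢ/kT = 0, 3.1671, 3.9233, 4.1030.
Z = Σ gᵢe^(−Eᵢ/kT) = 6·e^(−0) + 2·e^(−3.1671) + 3·e^(−3.9233) + 2·e^(−4.1030) = 6.0000 + 0.084251 + 0.059327 + 0.033046 = 6.1766.
F = −kT ln Z = −0.13356 × ln(6.1766) = −0.13356 × 1.8208 = -0.243 eV.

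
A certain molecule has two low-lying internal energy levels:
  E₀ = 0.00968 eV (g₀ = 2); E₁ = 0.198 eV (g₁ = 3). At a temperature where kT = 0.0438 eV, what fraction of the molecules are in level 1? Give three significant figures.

Eᵢ/kT = 0.22100, 4.5205.
Z = Σ gᵢe^(−Eᵢ/kT) = 2·e^(−0.22100) + 3·e^(−4.5205) = 1.6034 + 0.032651 = 1.6361.
P₁ = g₁ e^(−E₁/kT) / Z = 0.032651/1.6361 = 0.0200.

0.0200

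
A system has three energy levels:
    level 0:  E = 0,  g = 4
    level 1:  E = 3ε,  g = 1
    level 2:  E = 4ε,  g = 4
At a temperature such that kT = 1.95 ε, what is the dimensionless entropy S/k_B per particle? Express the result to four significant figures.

Eᵢ/kT = 0, 1.53846, 2.05128.
Z = Σ gᵢe^(−Eᵢ/kT) = 4·e^(−0) + 1·e^(−1.53846) + 4·e^(−2.05128) = 4.00000 + 0.214712 + 0.514281 = 4.72899.
⟨E⟩ = Σ EᵢPᵢ = 0.571213 ε.
S/k_B = ln Z + ⟨E⟩/kT = ln(4.72899) + 0.571213/1.95 = 1.55371 + 0.292930 = 1.847.

1.847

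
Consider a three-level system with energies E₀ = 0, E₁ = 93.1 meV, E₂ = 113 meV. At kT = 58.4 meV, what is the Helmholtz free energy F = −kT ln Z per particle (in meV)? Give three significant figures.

Eᵢ/kT = 0, 1.5942, 1.9349.
Z = Σ e^(−Eᵢ/kT) = e^(−0) + e^(−1.5942) + e^(−1.9349) = 1.0000 + 0.20307 + 0.14444 = 1.3475.
F = −kT ln Z = −58.4 × ln(1.3475) = −58.4 × 0.29825 = -17.4 meV.

-17.4 meV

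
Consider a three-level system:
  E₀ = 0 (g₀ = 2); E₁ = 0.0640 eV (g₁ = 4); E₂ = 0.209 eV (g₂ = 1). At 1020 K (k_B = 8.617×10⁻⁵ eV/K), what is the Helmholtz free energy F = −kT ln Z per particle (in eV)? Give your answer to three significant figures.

k_BT = 8.617×10⁻⁵ × 1020 K = 0.087893 eV.
Eᵢ/kT = 0, 0.72816, 2.3779.
Z = Σ gᵢe^(−Eᵢ/kT) = 2·e^(−0) + 4·e^(−0.72816) + 1·e^(−2.3779) = 2.0000 + 1.9312 + 0.092745 = 4.0239.
F = −kT ln Z = −0.087893 × ln(4.0239) = −0.087893 × 1.3923 = -0.122 eV.

-0.122 eV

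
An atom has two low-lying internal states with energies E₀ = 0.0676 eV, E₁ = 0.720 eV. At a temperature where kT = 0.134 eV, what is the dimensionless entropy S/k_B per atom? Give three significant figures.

Eᵢ/kT = 0.50448, 5.3731.
Z = Σ e^(−Eᵢ/kT) = e^(−0.50448) + e^(−5.3731) = 0.60382 + 0.0046397 = 0.60846.
⟨E⟩ = Σ EᵢPᵢ = 0.072575 eV.
S/k_B = ln Z + ⟨E⟩/kT = ln(0.60846) + 0.072575/0.134 = -0.49682 + 0.54160 = 0.0448.

0.0448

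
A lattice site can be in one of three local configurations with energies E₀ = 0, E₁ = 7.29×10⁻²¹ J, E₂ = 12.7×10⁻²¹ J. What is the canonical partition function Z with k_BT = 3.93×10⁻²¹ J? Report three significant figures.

Eᵢ/kT = 0, 1.8550, 3.2316.
Z = Σ e^(−Eᵢ/kT) = e^(−0) + e^(−1.8550) + e^(−3.2316) = 1.0000 + 0.15645 + 0.039494 = 1.1959.

Z = 1.20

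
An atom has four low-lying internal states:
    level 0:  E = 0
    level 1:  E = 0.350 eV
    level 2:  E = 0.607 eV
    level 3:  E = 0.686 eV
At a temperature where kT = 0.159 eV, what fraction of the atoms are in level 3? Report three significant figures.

Eᵢ/kT = 0, 2.2013, 3.8176, 4.3145.
Z = Σ e^(−Eᵢ/kT) = e^(−0) + e^(−2.2013) + e^(−3.8176) + e^(−4.3145) = 1.0000 + 0.11066 + 0.021980 + 0.013373 = 1.1460.
P₃ = e^(−E₃/kT) / Z = 0.013373/1.1460 = 0.0117.

0.0117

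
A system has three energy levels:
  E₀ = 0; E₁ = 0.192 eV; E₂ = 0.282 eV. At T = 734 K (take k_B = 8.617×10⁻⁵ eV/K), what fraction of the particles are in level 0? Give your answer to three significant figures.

k_BT = 8.617×10⁻⁵ × 734 K = 0.063249 eV.
Eᵢ/kT = 0, 3.0356, 4.4586.
Z = Σ e^(−Eᵢ/kT) = e^(−0) + e^(−3.0356) + e^(−4.4586) = 1.0000 + 0.048046 + 0.011579 = 1.0596.
P₀ = e^(−E₀/kT) / Z = 1.0000/1.0596 = 0.944.

0.944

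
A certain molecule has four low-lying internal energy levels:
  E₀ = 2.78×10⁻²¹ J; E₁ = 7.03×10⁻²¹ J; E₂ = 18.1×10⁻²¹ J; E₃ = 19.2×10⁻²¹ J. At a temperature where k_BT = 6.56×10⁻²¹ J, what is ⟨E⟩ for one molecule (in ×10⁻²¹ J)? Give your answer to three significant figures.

5.75 ×10⁻²¹ J

Eᵢ/kT = 0.42378, 1.0716, 2.7591, 2.9268.
Z = Σ e^(−Eᵢ/kT) = e^(−0.42378) + e^(−1.0716) + e^(−2.7591) + e^(−2.9268) = 0.65457 + 0.34246 + 0.063349 + 0.053568 = 1.1139.
⟨E⟩ = Σ Eᵢ e^(−Eᵢ/kT) / Z = (2.78·0.65457 + 7.03·0.34246 + 18.1·0.063349 + 19.2·0.053568) / 1.1139 = 5.75 ×10⁻²¹ J.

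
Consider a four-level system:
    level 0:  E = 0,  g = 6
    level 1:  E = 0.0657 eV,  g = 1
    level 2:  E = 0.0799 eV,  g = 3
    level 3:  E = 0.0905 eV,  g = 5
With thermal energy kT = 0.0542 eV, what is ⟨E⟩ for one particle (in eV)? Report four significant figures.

Eᵢ/kT = 0, 1.21218, 1.47417, 1.66974.
Z = Σ gᵢe^(−Eᵢ/kT) = 6·e^(−0) + 1·e^(−1.21218) + 3·e^(−1.47417) + 5·e^(−1.66974) = 6.00000 + 0.297548 + 0.686906 + 0.941480 = 7.92593.
⟨E⟩ = Σ Eᵢ gᵢe^(−Eᵢ/kT) / Z = (0·6.00000 + 0.0657·0.297548 + 0.0799·0.686906 + 0.0905·0.941480) / 7.92593 = 0.02014 eV.

0.02014 eV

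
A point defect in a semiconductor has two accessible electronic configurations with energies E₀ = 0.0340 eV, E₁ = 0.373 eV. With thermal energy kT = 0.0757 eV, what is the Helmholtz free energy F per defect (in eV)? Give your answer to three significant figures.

Eᵢ/kT = 0.44914, 4.9273.
Z = Σ e^(−Eᵢ/kT) = e^(−0.44914) + e^(−4.9273) = 0.63818 + 0.0072460 = 0.64543.
F = −kT ln Z = −0.0757 × ln(0.64543) = −0.0757 × -0.43784 = 0.0331 eV.

0.0331 eV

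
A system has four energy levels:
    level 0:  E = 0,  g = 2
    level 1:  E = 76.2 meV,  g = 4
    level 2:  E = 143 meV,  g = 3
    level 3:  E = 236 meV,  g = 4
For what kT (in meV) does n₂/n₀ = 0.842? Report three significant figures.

n₂/n₀ = (g₂/g₀) exp[−(E₂−E₀)/kT] = 0.842.
⇒ (E₂−E₀)/kT = ln((3/2)/0.842) = ln(1.7815) = 0.57746.
kT = 143 meV / 0.57746 = 248 meV.

248 meV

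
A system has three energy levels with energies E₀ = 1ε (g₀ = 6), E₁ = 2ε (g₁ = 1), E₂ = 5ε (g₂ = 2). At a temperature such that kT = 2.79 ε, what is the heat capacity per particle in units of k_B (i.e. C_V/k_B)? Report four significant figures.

Eᵢ/kT = 0.358423, 0.716846, 1.79211.
Z = Σ gᵢe^(−Eᵢ/kT) = 6·e^(−0.358423) + 1·e^(−0.716846) + 2·e^(−1.79211) = 4.19266 + 0.488290 + 0.333217 = 5.01417.
⟨E⟩ = 1.36320 ε, ⟨E²⟩ = 2.88707 ε².
C_V/k_B = (⟨E²⟩ − ⟨E⟩²)/(kT)² = (2.88707 − 1.85831)/7.78410 = 0.1322.

0.1322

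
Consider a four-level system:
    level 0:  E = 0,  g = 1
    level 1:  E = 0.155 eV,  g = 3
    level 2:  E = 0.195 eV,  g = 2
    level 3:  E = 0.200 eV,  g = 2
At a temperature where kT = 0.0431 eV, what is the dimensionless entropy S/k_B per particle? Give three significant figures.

Eᵢ/kT = 0, 3.5963, 4.5244, 4.6404.
Z = Σ gᵢe^(−Eᵢ/kT) = 1·e^(−0) + 3·e^(−3.5963) + 2·e^(−4.5244) + 2·e^(−4.6404) = 1.0000 + 0.082275 + 0.021682 + 0.019308 = 1.1233.
⟨E⟩ = Σ EᵢPᵢ = 0.018554 eV.
S/k_B = ln Z + ⟨E⟩/kT = ln(1.1233) + 0.018554/0.0431 = 0.11627 + 0.43049 = 0.547.

0.547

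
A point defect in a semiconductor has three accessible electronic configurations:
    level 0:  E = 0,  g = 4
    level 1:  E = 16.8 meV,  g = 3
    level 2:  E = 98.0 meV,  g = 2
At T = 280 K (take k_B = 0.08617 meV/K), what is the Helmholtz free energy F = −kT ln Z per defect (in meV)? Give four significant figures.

k_BT = 0.08617 × 280 K = 24.1276 meV.
Eᵢ/kT = 0, 0.696298, 4.06174.
Z = Σ gᵢe^(−Eᵢ/kT) = 4·e^(−0) + 3·e^(−0.696298) + 2·e^(−4.06174) = 4.00000 + 1.49528 + 0.0344381 = 5.52972.
F = −kT ln Z = −24.1276 × ln(5.52972) = −24.1276 × 1.71014 = -41.26 meV.

-41.26 meV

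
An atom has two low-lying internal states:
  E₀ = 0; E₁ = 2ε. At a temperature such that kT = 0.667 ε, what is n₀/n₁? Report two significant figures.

n₀/n₁ = exp[−(E₀−E₁)/kT] = exp(−(-2ε)/(0.667ε)) = exp(2.999) = 20.

20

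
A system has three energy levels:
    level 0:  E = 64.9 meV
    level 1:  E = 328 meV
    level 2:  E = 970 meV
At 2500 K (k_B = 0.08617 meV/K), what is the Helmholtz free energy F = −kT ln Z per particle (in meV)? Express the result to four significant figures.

k_BT = 0.08617 × 2500 K = 215.425 meV.
Eᵢ/kT = 0.301265, 1.52257, 4.50273.
Z = Σ e^(−Eᵢ/kT) = e^(−0.301265) + e^(−1.52257) + e^(−4.50273) = 0.739882 + 0.218151 + 0.0110787 = 0.969112.
F = −kT ln Z = −215.425 × ln(0.969112) = −215.425 × -0.0313751 = 6.759 meV.

6.759 meV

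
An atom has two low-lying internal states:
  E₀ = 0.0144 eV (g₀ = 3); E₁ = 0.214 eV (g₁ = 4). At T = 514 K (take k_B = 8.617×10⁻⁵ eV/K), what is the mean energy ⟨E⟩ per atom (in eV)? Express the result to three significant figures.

0.0173 eV

k_BT = 8.617×10⁻⁵ × 514 K = 0.044291 eV.
Eᵢ/kT = 0.32512, 4.8317.
Z = Σ gᵢe^(−Eᵢ/kT) = 3·e^(−0.32512) + 4·e^(−4.8317) = 2.1673 + 0.031892 = 2.1992.
⟨E⟩ = Σ Eᵢ gᵢe^(−Eᵢ/kT) / Z = (0.0144·2.1673 + 0.214·0.031892) / 2.1992 = 0.0173 eV.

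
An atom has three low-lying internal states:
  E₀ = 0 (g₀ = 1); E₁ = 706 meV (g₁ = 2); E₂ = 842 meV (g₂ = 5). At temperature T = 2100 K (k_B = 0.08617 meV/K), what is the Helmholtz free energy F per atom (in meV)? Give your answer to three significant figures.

k_BT = 0.08617 × 2100 K = 180.96 meV.
Eᵢ/kT = 0, 3.9014, 4.6530.
Z = Σ gᵢe^(−Eᵢ/kT) = 1·e^(−0) + 2·e^(−3.9014) + 5·e^(−4.6530) = 1.0000 + 0.040427 + 0.047665 = 1.0881.
F = −kT ln Z = −180.96 × ln(1.0881) = −180.96 × 0.084433 = -15.3 meV.

-15.3 meV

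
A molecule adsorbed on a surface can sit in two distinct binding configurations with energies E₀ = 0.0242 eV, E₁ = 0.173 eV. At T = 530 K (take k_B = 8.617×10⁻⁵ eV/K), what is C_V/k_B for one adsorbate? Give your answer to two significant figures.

0.38

k_BT = 8.617×10⁻⁵ × 530 K = 0.04567 eV.
Eᵢ/kT = 0.5299, 3.788.
Z = Σ e^(−Eᵢ/kT) = e^(−0.5299) + e^(−3.788) = 0.5887 + 0.02264 = 0.6113.
⟨E⟩ = 0.02971 eV, ⟨E²⟩ = 0.001672 eV².
C_V/k_B = (⟨E²⟩ − ⟨E⟩²)/(kT)² = (0.001672 − 0.0008827)/0.002086 = 0.38.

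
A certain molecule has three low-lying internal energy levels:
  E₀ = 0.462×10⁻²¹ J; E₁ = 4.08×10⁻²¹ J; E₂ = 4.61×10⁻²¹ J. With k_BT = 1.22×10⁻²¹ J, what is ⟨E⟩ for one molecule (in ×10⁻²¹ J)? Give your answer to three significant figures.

Eᵢ/kT = 0.37869, 3.3443, 3.7787.
Z = Σ e^(−Eᵢ/kT) = e^(−0.37869) + e^(−3.3443) + e^(−3.7787) = 0.68476 + 0.035285 + 0.022852 = 0.74290.
⟨E⟩ = Σ Eᵢ e^(−Eᵢ/kT) / Z = (0.462·0.68476 + 4.08·0.035285 + 4.61·0.022852) / 0.74290 = 0.761 ×10⁻²¹ J.

0.761 ×10⁻²¹ J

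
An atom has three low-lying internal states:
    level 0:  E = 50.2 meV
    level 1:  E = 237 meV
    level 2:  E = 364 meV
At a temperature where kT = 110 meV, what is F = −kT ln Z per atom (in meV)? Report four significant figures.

26.48 meV

Eᵢ/kT = 0.456364, 2.15455, 3.30909.
Z = Σ e^(−Eᵢ/kT) = e^(−0.456364) + e^(−2.15455) + e^(−3.30909) = 0.633583 + 0.115955 + 0.0365494 = 0.786087.
F = −kT ln Z = −110 × ln(0.786087) = −110 × -0.240688 = 26.48 meV.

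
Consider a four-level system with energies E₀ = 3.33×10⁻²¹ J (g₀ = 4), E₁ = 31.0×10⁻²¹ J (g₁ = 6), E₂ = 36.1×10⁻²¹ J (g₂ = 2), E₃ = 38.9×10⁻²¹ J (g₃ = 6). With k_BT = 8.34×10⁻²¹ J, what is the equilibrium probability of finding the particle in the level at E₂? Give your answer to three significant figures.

0.00906

Eᵢ/kT = 0.39928, 3.7170, 4.3285, 4.6643.
Z = Σ gᵢe^(−Eᵢ/kT) = 4·e^(−0.39928) + 6·e^(−3.7170) + 2·e^(−4.3285) + 6·e^(−4.6643) = 2.6832 + 0.14584 + 0.026375 + 0.056555 = 2.9120.
P₂ = g₂ e^(−E₂/kT) / Z = 0.026375/2.9120 = 0.00906.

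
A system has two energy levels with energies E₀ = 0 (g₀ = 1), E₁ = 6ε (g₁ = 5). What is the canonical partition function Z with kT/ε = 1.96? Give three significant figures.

Eᵢ/kT = 0, 3.0612.
Z = Σ gᵢe^(−Eᵢ/kT) = 1·e^(−0) + 5·e^(−3.0612) = 1.0000 + 0.23416 = 1.2342.

Z = 1.23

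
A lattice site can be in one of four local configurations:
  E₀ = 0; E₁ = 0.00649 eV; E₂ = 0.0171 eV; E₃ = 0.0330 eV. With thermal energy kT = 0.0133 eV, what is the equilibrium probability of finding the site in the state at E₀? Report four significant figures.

Eᵢ/kT = 0, 0.487970, 1.28571, 2.48120.
Z = Σ e^(−Eᵢ/kT) = e^(−0) + e^(−0.487970) + e^(−1.28571) + e^(−2.48120) = 1.00000 + 0.613871 + 0.276454 + 0.0836428 = 1.97397.
P₀ = e^(−E₀/kT) / Z = 1.00000/1.97397 = 0.5066.

0.5066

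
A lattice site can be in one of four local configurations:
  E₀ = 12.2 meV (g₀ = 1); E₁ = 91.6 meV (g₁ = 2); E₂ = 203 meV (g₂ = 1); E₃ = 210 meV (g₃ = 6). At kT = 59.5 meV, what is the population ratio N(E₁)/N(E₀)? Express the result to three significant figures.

0.527

n₁/n₀ = (g₁/g₀) exp[−(E₁−E₀)/kT] = (2/1) × exp(−(79.4 meV)/(59.5 meV)) = (2/1) × exp(-1.3345) = 0.527.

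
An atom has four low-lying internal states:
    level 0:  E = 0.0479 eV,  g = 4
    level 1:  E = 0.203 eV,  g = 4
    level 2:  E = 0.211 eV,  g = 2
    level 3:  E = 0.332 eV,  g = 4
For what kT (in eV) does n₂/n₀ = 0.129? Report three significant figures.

0.120 eV

n₂/n₀ = (g₂/g₀) exp[−(E₂−E₀)/kT] = 0.129.
⇒ (E₂−E₀)/kT = ln((2/4)/0.129) = ln(3.8760) = 1.3548.
kT = 0.1631 eV / 1.3548 = 0.120 eV.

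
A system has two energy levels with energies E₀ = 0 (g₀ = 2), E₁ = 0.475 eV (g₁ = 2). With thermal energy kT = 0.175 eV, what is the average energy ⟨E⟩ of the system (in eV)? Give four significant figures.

0.02951 eV

Eᵢ/kT = 0, 2.71429.
Z = Σ gᵢe^(−Eᵢ/kT) = 2·e^(−0) + 2·e^(−2.71429) = 2.00000 + 0.132504 = 2.13250.
⟨E⟩ = Σ Eᵢ gᵢe^(−Eᵢ/kT) / Z = (0·2.00000 + 0.475·0.132504) / 2.13250 = 0.02951 eV.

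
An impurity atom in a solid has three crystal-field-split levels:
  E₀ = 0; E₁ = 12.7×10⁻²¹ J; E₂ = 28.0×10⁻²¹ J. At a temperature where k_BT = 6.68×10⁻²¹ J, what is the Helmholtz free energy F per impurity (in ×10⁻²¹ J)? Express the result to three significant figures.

-1.02 ×10⁻²¹ J

Eᵢ/kT = 0, 1.9012, 4.1916.
Z = Σ e^(−Eᵢ/kT) = e^(−0) + e^(−1.9012) + e^(−4.1916) = 1.0000 + 0.14939 + 0.015122 = 1.1645.
F = −kT ln Z = −6.68 × ln(1.1645) = −6.68 × 0.15229 = -1.02 ×10⁻²¹ J.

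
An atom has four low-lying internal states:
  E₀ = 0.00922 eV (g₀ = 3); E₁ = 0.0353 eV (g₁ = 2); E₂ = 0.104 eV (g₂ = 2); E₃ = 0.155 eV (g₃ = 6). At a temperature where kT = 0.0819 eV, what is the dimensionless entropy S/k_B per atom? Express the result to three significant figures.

2.30

Eᵢ/kT = 0.11258, 0.43101, 1.2698, 1.8926.
Z = Σ gᵢe^(−Eᵢ/kT) = 3·e^(−0.11258) + 2·e^(−0.43101) + 2·e^(−1.2698) + 6·e^(−1.8926) = 2.6806 + 1.2997 + 0.56178 + 0.90408 = 5.4462.
⟨E⟩ = Σ EᵢPᵢ = 0.049420 eV.
S/k_B = ln Z + ⟨E⟩/kT = ln(5.4462) + 0.049420/0.0819 = 1.6949 + 0.60342 = 2.30.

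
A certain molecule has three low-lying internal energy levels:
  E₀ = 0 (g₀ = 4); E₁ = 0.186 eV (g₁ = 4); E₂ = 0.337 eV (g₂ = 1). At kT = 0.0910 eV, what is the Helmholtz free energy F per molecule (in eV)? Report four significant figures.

-0.1377 eV

Eᵢ/kT = 0, 2.04396, 3.70330.
Z = Σ gᵢe^(−Eᵢ/kT) = 4·e^(−0) + 4·e^(−2.04396) + 1·e^(−3.70330) = 4.00000 + 0.518059 + 0.0246421 = 4.54270.
F = −kT ln Z = −0.0910 × ln(4.54270) = −0.0910 × 1.51352 = -0.1377 eV.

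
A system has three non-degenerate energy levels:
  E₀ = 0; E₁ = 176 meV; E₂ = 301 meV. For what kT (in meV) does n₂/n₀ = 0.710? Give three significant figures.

n₂/n₀ = exp[−(E₂−E₀)/kT] = 0.710.
⇒ (E₂−E₀)/kT = ln(1/0.710) = ln(1.4085) = 0.34253.
kT = 301 meV / 0.34253 = 879 meV.

879 meV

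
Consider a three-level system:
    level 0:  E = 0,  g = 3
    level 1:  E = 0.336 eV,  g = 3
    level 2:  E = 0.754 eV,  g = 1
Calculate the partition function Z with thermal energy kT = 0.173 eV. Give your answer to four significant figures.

Eᵢ/kT = 0, 1.94220, 4.35838.
Z = Σ gᵢe^(−Eᵢ/kT) = 3·e^(−0) + 3·e^(−1.94220) + 1·e^(−4.35838) = 3.00000 + 0.430164 + 0.0127991 = 3.44296.

Z = 3.443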